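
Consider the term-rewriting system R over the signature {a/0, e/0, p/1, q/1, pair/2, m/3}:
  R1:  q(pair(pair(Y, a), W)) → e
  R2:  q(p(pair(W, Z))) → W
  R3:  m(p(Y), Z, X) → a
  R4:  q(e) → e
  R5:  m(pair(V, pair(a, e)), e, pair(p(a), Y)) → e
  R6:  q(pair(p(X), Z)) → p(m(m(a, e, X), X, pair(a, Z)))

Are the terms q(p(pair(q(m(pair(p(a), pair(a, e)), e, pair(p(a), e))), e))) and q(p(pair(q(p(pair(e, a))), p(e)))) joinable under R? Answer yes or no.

Reduce t₁ = q(p(pair(q(m(pair(p(a), pair(a, e)), e, pair(p(a), e))), e))):
1. q(p(pair(q(m(pair(p(a), pair(a, e)), e, pair(p(a), e))), e)))  →  q(m(pair(p(a), pair(a, e)), e, pair(p(a), e)))   [R2 at ε]
2. q(m(pair(p(a), pair(a, e)), e, pair(p(a), e)))  →  q(e)   [R5 at 1]
3. q(e)  →  e   [R4 at ε]

Reduce t₂ = q(p(pair(q(p(pair(e, a))), p(e)))):
1. q(p(pair(q(p(pair(e, a))), p(e))))  →  q(p(pair(e, a)))   [R2 at ε]
2. q(p(pair(e, a)))  →  e   [R2 at ε]

yes — NF(t₁) = e, NF(t₂) = e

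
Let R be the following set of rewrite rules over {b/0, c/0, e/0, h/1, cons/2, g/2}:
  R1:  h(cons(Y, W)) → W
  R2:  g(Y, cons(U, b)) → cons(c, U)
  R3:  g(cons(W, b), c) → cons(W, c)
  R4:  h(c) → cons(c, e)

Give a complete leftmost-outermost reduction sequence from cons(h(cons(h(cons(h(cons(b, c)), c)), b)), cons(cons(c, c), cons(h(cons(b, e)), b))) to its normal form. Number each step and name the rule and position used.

cons(b, cons(cons(c, c), cons(e, b)))

1. cons(h(cons(h(cons(h(cons(b, c)), c)), b)), cons(cons(c, c), cons(h(cons(b, e)), b)))  →  cons(b, cons(cons(c, c), cons(h(cons(b, e)), b)))   [R1 at 1]
2. cons(b, cons(cons(c, c), cons(h(cons(b, e)), b)))  →  cons(b, cons(cons(c, c), cons(e, b)))   [R1 at 2.2.1]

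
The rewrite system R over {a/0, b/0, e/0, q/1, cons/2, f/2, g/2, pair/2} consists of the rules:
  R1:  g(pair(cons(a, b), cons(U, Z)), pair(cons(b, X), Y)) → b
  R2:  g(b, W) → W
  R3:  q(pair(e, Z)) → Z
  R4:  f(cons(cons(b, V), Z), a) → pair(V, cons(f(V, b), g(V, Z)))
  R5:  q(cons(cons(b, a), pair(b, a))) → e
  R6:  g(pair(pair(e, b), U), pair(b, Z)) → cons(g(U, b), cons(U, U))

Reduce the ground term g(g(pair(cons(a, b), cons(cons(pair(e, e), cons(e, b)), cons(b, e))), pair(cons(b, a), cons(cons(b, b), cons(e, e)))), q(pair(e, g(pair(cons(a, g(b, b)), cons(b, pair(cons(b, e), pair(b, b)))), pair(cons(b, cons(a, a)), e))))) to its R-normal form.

1. g(g(pair(cons(a, b), cons(cons(pair(e, e), cons(e, b)), cons(b, e))), pair(cons(b, a), cons(cons(b, b), cons(e, e)))), q(pair(e, g(pair(cons(a, g(b, b)), cons(b, pair(cons(b, e), pair(b, b)))), pair(cons(b, cons(a, a)), e)))))  →  g(b, q(pair(e, g(pair(cons(a, g(b, b)), cons(b, pair(cons(b, e), pair(b, b)))), pair(cons(b, cons(a, a)), e)))))   [R1 at 1]
2. g(b, q(pair(e, g(pair(cons(a, g(b, b)), cons(b, pair(cons(b, e), pair(b, b)))), pair(cons(b, cons(a, a)), e)))))  →  q(pair(e, g(pair(cons(a, g(b, b)), cons(b, pair(cons(b, e), pair(b, b)))), pair(cons(b, cons(a, a)), e))))   [R2 at ε]
3. q(pair(e, g(pair(cons(a, g(b, b)), cons(b, pair(cons(b, e), pair(b, b)))), pair(cons(b, cons(a, a)), e))))  →  g(pair(cons(a, g(b, b)), cons(b, pair(cons(b, e), pair(b, b)))), pair(cons(b, cons(a, a)), e))   [R3 at ε]
4. g(pair(cons(a, g(b, b)), cons(b, pair(cons(b, e), pair(b, b)))), pair(cons(b, cons(a, a)), e))  →  g(pair(cons(a, b), cons(b, pair(cons(b, e), pair(b, b)))), pair(cons(b, cons(a, a)), e))   [R2 at 1.1.2]
5. g(pair(cons(a, b), cons(b, pair(cons(b, e), pair(b, b)))), pair(cons(b, cons(a, a)), e))  →  b   [R1 at ε]

b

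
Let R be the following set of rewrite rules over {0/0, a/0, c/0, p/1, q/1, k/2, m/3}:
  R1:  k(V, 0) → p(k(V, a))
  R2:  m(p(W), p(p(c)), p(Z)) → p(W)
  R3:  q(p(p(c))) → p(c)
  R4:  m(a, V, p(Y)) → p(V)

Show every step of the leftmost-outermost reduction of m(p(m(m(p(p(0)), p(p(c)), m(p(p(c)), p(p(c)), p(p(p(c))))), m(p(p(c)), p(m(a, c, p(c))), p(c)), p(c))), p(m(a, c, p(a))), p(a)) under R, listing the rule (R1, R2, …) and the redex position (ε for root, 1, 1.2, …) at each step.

p(p(p(0)))

1. m(p(m(m(p(p(0)), p(p(c)), m(p(p(c)), p(p(c)), p(p(p(c))))), m(p(p(c)), p(m(a, c, p(c))), p(c)), p(c))), p(m(a, c, p(a))), p(a))  →  m(p(m(m(p(p(0)), p(p(c)), p(p(c))), m(p(p(c)), p(m(a, c, p(c))), p(c)), p(c))), p(m(a, c, p(a))), p(a))   [R2 at 1.1.1.3]
2. m(p(m(m(p(p(0)), p(p(c)), p(p(c))), m(p(p(c)), p(m(a, c, p(c))), p(c)), p(c))), p(m(a, c, p(a))), p(a))  →  m(p(m(p(p(0)), m(p(p(c)), p(m(a, c, p(c))), p(c)), p(c))), p(m(a, c, p(a))), p(a))   [R2 at 1.1.1]
3. m(p(m(p(p(0)), m(p(p(c)), p(m(a, c, p(c))), p(c)), p(c))), p(m(a, c, p(a))), p(a))  →  m(p(m(p(p(0)), m(p(p(c)), p(p(c)), p(c)), p(c))), p(m(a, c, p(a))), p(a))   [R4 at 1.1.2.2.1]
4. m(p(m(p(p(0)), m(p(p(c)), p(p(c)), p(c)), p(c))), p(m(a, c, p(a))), p(a))  →  m(p(m(p(p(0)), p(p(c)), p(c))), p(m(a, c, p(a))), p(a))   [R2 at 1.1.2]
5. m(p(m(p(p(0)), p(p(c)), p(c))), p(m(a, c, p(a))), p(a))  →  m(p(p(p(0))), p(m(a, c, p(a))), p(a))   [R2 at 1.1]
6. m(p(p(p(0))), p(m(a, c, p(a))), p(a))  →  m(p(p(p(0))), p(p(c)), p(a))   [R4 at 2.1]
7. m(p(p(p(0))), p(p(c)), p(a))  →  p(p(p(0)))   [R2 at ε]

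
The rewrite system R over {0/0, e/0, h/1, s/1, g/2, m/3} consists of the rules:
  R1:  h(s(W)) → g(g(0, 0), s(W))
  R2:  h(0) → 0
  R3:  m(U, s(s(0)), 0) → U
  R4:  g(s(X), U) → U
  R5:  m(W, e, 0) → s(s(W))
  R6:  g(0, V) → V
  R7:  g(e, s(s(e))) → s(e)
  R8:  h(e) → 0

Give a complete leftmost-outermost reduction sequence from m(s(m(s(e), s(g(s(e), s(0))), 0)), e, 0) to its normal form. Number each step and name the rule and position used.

1. m(s(m(s(e), s(g(s(e), s(0))), 0)), e, 0)  →  s(s(s(m(s(e), s(g(s(e), s(0))), 0))))   [R5 at ε]
2. s(s(s(m(s(e), s(g(s(e), s(0))), 0))))  →  s(s(s(m(s(e), s(s(0)), 0))))   [R4 at 1.1.1.2.1]
3. s(s(s(m(s(e), s(s(0)), 0))))  →  s(s(s(s(e))))   [R3 at 1.1.1]

s(s(s(s(e))))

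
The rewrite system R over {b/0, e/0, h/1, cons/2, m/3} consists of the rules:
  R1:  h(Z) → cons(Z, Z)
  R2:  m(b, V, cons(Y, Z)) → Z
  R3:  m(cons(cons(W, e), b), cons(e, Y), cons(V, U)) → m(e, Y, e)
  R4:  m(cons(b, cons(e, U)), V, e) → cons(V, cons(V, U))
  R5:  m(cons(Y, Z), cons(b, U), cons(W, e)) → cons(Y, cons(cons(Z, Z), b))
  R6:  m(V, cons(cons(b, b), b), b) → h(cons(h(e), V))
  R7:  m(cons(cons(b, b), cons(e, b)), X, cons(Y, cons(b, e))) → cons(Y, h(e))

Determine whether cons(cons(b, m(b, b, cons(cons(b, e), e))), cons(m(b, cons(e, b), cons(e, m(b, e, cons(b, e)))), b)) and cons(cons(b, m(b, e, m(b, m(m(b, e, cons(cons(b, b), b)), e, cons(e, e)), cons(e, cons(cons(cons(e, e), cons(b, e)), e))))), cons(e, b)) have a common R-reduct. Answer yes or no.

Reduce t₁ = cons(cons(b, m(b, b, cons(cons(b, e), e))), cons(m(b, cons(e, b), cons(e, m(b, e, cons(b, e)))), b)):
1. cons(cons(b, m(b, b, cons(cons(b, e), e))), cons(m(b, cons(e, b), cons(e, m(b, e, cons(b, e)))), b))  →  cons(cons(b, e), cons(m(b, cons(e, b), cons(e, m(b, e, cons(b, e)))), b))   [R2 at 1.2]
2. cons(cons(b, e), cons(m(b, cons(e, b), cons(e, m(b, e, cons(b, e)))), b))  →  cons(cons(b, e), cons(m(b, e, cons(b, e)), b))   [R2 at 2.1]
3. cons(cons(b, e), cons(m(b, e, cons(b, e)), b))  →  cons(cons(b, e), cons(e, b))   [R2 at 2.1]

Reduce t₂ = cons(cons(b, m(b, e, m(b, m(m(b, e, cons(cons(b, b), b)), e, cons(e, e)), cons(e, cons(cons(cons(e, e), cons(b, e)), e))))), cons(e, b)):
1. cons(cons(b, m(b, e, m(b, m(m(b, e, cons(cons(b, b), b)), e, cons(e, e)), cons(e, cons(cons(cons(e, e), cons(b, e)), e))))), cons(e, b))  →  cons(cons(b, m(b, e, cons(cons(cons(e, e), cons(b, e)), e))), cons(e, b))   [R2 at 1.2.3]
2. cons(cons(b, m(b, e, cons(cons(cons(e, e), cons(b, e)), e))), cons(e, b))  →  cons(cons(b, e), cons(e, b))   [R2 at 1.2]

yes — NF(t₁) = cons(cons(b, e), cons(e, b)), NF(t₂) = cons(cons(b, e), cons(e, b))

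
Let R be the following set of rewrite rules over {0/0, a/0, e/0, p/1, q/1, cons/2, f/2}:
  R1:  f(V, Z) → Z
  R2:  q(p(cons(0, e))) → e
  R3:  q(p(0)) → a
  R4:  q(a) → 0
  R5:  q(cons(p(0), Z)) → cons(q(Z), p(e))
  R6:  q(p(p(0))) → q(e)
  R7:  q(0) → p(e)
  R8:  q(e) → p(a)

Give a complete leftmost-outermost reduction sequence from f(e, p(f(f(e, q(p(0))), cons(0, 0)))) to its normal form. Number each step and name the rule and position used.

p(cons(0, 0))

1. f(e, p(f(f(e, q(p(0))), cons(0, 0))))  →  p(f(f(e, q(p(0))), cons(0, 0)))   [R1 at ε]
2. p(f(f(e, q(p(0))), cons(0, 0)))  →  p(cons(0, 0))   [R1 at 1]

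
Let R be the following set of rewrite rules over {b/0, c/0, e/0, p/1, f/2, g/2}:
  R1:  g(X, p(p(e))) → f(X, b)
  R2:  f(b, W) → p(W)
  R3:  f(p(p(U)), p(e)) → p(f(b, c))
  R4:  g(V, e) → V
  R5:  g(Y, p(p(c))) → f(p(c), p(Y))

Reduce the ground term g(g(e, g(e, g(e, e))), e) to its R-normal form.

e

1. g(g(e, g(e, g(e, e))), e)  →  g(e, g(e, g(e, e)))   [R4 at ε]
2. g(e, g(e, g(e, e)))  →  g(e, g(e, e))   [R4 at 2.2]
3. g(e, g(e, e))  →  g(e, e)   [R4 at 2]
4. g(e, e)  →  e   [R4 at ε]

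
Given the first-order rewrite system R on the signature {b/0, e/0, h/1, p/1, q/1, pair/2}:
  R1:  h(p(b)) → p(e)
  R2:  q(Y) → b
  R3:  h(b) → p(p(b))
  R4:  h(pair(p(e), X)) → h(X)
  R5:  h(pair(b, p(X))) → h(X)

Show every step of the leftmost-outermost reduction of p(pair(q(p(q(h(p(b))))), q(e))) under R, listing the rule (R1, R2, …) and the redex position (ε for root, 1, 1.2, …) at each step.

p(pair(b, b))

1. p(pair(q(p(q(h(p(b))))), q(e)))  →  p(pair(b, q(e)))   [R2 at 1.1]
2. p(pair(b, q(e)))  →  p(pair(b, b))   [R2 at 1.2]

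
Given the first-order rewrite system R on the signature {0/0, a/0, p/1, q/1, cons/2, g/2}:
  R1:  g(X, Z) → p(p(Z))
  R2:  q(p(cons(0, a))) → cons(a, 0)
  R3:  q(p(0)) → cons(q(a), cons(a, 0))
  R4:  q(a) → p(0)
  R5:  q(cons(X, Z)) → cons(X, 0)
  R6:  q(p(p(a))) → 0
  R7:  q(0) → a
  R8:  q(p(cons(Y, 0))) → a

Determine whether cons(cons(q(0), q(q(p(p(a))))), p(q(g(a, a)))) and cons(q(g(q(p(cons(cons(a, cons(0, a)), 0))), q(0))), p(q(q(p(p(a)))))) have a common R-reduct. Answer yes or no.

no — NF(t₁) = cons(cons(a, a), p(0)), NF(t₂) = cons(0, p(a))

Reduce t₁ = cons(cons(q(0), q(q(p(p(a))))), p(q(g(a, a)))):
1. cons(cons(q(0), q(q(p(p(a))))), p(q(g(a, a))))  →  cons(cons(a, q(q(p(p(a))))), p(q(g(a, a))))   [R7 at 1.1]
2. cons(cons(a, q(q(p(p(a))))), p(q(g(a, a))))  →  cons(cons(a, q(0)), p(q(g(a, a))))   [R6 at 1.2.1]
3. cons(cons(a, q(0)), p(q(g(a, a))))  →  cons(cons(a, a), p(q(g(a, a))))   [R7 at 1.2]
4. cons(cons(a, a), p(q(g(a, a))))  →  cons(cons(a, a), p(q(p(p(a)))))   [R1 at 2.1.1]
5. cons(cons(a, a), p(q(p(p(a)))))  →  cons(cons(a, a), p(0))   [R6 at 2.1]

Reduce t₂ = cons(q(g(q(p(cons(cons(a, cons(0, a)), 0))), q(0))), p(q(q(p(p(a)))))):
1. cons(q(g(q(p(cons(cons(a, cons(0, a)), 0))), q(0))), p(q(q(p(p(a))))))  →  cons(q(p(p(q(0)))), p(q(q(p(p(a))))))   [R1 at 1.1]
2. cons(q(p(p(q(0)))), p(q(q(p(p(a))))))  →  cons(q(p(p(a))), p(q(q(p(p(a))))))   [R7 at 1.1.1.1]
3. cons(q(p(p(a))), p(q(q(p(p(a))))))  →  cons(0, p(q(q(p(p(a))))))   [R6 at 1]
4. cons(0, p(q(q(p(p(a))))))  →  cons(0, p(q(0)))   [R6 at 2.1.1]
5. cons(0, p(q(0)))  →  cons(0, p(a))   [R7 at 2.1]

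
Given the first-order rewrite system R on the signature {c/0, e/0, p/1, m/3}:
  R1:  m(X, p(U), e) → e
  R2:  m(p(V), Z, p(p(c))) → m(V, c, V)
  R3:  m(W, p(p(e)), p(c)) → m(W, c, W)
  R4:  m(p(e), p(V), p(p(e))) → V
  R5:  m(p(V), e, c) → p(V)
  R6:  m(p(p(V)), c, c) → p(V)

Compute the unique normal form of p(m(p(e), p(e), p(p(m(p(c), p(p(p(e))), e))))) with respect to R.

1. p(m(p(e), p(e), p(p(m(p(c), p(p(p(e))), e)))))  →  p(m(p(e), p(e), p(p(e))))   [R1 at 1.3.1.1]
2. p(m(p(e), p(e), p(p(e))))  →  p(e)   [R4 at 1]

p(e)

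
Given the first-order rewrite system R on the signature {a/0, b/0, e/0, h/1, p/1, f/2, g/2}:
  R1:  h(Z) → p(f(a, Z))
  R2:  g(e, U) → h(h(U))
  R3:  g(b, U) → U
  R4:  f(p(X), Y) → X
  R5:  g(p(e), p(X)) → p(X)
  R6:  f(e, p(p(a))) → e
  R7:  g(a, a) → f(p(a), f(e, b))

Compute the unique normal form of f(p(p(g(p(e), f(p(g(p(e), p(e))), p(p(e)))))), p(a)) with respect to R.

1. f(p(p(g(p(e), f(p(g(p(e), p(e))), p(p(e)))))), p(a))  →  p(g(p(e), f(p(g(p(e), p(e))), p(p(e)))))   [R4 at ε]
2. p(g(p(e), f(p(g(p(e), p(e))), p(p(e)))))  →  p(g(p(e), g(p(e), p(e))))   [R4 at 1.2]
3. p(g(p(e), g(p(e), p(e))))  →  p(g(p(e), p(e)))   [R5 at 1.2]
4. p(g(p(e), p(e)))  →  p(p(e))   [R5 at 1]

p(p(e))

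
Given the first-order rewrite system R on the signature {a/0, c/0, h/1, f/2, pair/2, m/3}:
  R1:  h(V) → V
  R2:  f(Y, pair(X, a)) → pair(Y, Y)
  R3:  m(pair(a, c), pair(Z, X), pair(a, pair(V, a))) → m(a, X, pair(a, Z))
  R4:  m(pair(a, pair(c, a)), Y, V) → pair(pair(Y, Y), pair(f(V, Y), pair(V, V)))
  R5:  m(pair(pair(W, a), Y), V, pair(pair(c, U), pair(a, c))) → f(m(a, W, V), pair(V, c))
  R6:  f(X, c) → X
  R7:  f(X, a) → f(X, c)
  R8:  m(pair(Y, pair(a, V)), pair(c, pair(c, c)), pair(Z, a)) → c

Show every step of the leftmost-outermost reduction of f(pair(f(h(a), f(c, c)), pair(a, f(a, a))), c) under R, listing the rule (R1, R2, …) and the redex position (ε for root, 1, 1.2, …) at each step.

pair(a, pair(a, a))

1. f(pair(f(h(a), f(c, c)), pair(a, f(a, a))), c)  →  pair(f(h(a), f(c, c)), pair(a, f(a, a)))   [R6 at ε]
2. pair(f(h(a), f(c, c)), pair(a, f(a, a)))  →  pair(f(a, f(c, c)), pair(a, f(a, a)))   [R1 at 1.1]
3. pair(f(a, f(c, c)), pair(a, f(a, a)))  →  pair(f(a, c), pair(a, f(a, a)))   [R6 at 1.2]
4. pair(f(a, c), pair(a, f(a, a)))  →  pair(a, pair(a, f(a, a)))   [R6 at 1]
5. pair(a, pair(a, f(a, a)))  →  pair(a, pair(a, f(a, c)))   [R7 at 2.2]
6. pair(a, pair(a, f(a, c)))  →  pair(a, pair(a, a))   [R6 at 2.2]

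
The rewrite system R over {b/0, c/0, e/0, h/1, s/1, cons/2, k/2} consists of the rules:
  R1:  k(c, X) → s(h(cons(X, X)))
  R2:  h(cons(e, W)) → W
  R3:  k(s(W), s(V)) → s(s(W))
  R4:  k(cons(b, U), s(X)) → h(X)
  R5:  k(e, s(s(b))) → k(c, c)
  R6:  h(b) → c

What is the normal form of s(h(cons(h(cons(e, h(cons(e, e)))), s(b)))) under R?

s(s(b))

1. s(h(cons(h(cons(e, h(cons(e, e)))), s(b))))  →  s(h(cons(h(cons(e, e)), s(b))))   [R2 at 1.1.1]
2. s(h(cons(h(cons(e, e)), s(b))))  →  s(h(cons(e, s(b))))   [R2 at 1.1.1]
3. s(h(cons(e, s(b))))  →  s(s(b))   [R2 at 1]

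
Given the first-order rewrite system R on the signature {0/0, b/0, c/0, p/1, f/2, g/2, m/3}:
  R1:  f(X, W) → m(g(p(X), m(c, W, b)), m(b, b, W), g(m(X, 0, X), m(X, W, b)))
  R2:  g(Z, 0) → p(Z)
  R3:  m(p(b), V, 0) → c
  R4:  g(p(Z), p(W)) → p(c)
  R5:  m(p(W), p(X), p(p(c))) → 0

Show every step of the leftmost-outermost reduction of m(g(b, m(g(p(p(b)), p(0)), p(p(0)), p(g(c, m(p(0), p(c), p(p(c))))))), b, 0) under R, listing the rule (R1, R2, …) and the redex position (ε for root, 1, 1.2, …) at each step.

1. m(g(b, m(g(p(p(b)), p(0)), p(p(0)), p(g(c, m(p(0), p(c), p(p(c))))))), b, 0)  →  m(g(b, m(p(c), p(p(0)), p(g(c, m(p(0), p(c), p(p(c))))))), b, 0)   [R4 at 1.2.1]
2. m(g(b, m(p(c), p(p(0)), p(g(c, m(p(0), p(c), p(p(c))))))), b, 0)  →  m(g(b, m(p(c), p(p(0)), p(g(c, 0)))), b, 0)   [R5 at 1.2.3.1.2]
3. m(g(b, m(p(c), p(p(0)), p(g(c, 0)))), b, 0)  →  m(g(b, m(p(c), p(p(0)), p(p(c)))), b, 0)   [R2 at 1.2.3.1]
4. m(g(b, m(p(c), p(p(0)), p(p(c)))), b, 0)  →  m(g(b, 0), b, 0)   [R5 at 1.2]
5. m(g(b, 0), b, 0)  →  m(p(b), b, 0)   [R2 at 1]
6. m(p(b), b, 0)  →  c   [R3 at ε]

c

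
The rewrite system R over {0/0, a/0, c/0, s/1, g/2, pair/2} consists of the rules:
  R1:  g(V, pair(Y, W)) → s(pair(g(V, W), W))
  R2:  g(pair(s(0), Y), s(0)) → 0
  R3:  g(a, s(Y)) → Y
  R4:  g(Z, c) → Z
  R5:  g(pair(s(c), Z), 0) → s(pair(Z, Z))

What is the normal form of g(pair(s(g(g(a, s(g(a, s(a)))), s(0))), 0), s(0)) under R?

0

1. g(pair(s(g(g(a, s(g(a, s(a)))), s(0))), 0), s(0))  →  g(pair(s(g(g(a, s(a)), s(0))), 0), s(0))   [R3 at 1.1.1.1]
2. g(pair(s(g(g(a, s(a)), s(0))), 0), s(0))  →  g(pair(s(g(a, s(0))), 0), s(0))   [R3 at 1.1.1.1]
3. g(pair(s(g(a, s(0))), 0), s(0))  →  g(pair(s(0), 0), s(0))   [R3 at 1.1.1]
4. g(pair(s(0), 0), s(0))  →  0   [R2 at ε]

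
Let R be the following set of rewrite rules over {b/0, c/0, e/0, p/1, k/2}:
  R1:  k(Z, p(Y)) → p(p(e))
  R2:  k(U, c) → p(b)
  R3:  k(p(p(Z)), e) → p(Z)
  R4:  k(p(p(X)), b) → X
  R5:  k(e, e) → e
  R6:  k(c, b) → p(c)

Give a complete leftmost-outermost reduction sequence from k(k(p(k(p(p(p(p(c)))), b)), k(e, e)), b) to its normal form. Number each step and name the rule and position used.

c

1. k(k(p(k(p(p(p(p(c)))), b)), k(e, e)), b)  →  k(k(p(p(p(c))), k(e, e)), b)   [R4 at 1.1.1]
2. k(k(p(p(p(c))), k(e, e)), b)  →  k(k(p(p(p(c))), e), b)   [R5 at 1.2]
3. k(k(p(p(p(c))), e), b)  →  k(p(p(c)), b)   [R3 at 1]
4. k(p(p(c)), b)  →  c   [R4 at ε]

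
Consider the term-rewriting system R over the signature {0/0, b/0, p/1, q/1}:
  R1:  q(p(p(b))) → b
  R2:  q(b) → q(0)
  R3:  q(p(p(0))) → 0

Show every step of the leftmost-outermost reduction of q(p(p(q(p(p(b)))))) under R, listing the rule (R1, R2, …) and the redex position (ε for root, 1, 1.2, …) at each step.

b

1. q(p(p(q(p(p(b))))))  →  q(p(p(b)))   [R1 at 1.1.1]
2. q(p(p(b)))  →  b   [R1 at ε]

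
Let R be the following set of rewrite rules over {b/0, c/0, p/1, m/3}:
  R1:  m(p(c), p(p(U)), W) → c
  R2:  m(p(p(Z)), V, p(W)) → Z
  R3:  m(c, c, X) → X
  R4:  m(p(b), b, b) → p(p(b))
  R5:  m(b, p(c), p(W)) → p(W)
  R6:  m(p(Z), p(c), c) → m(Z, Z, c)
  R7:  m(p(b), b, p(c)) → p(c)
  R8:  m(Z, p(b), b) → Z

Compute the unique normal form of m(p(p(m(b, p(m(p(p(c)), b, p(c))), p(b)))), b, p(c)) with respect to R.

p(b)

1. m(p(p(m(b, p(m(p(p(c)), b, p(c))), p(b)))), b, p(c))  →  m(b, p(m(p(p(c)), b, p(c))), p(b))   [R2 at ε]
2. m(b, p(m(p(p(c)), b, p(c))), p(b))  →  m(b, p(c), p(b))   [R2 at 2.1]
3. m(b, p(c), p(b))  →  p(b)   [R5 at ε]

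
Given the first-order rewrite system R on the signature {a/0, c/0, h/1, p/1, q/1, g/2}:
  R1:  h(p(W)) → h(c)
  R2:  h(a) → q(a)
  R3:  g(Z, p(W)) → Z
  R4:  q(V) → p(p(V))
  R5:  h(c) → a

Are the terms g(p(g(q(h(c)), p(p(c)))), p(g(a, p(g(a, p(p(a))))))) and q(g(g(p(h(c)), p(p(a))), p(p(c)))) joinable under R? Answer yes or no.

yes — NF(t₁) = p(p(p(a))), NF(t₂) = p(p(p(a)))

Reduce t₁ = g(p(g(q(h(c)), p(p(c)))), p(g(a, p(g(a, p(p(a))))))):
1. g(p(g(q(h(c)), p(p(c)))), p(g(a, p(g(a, p(p(a)))))))  →  p(g(q(h(c)), p(p(c))))   [R3 at ε]
2. p(g(q(h(c)), p(p(c))))  →  p(q(h(c)))   [R3 at 1]
3. p(q(h(c)))  →  p(p(p(h(c))))   [R4 at 1]
4. p(p(p(h(c))))  →  p(p(p(a)))   [R5 at 1.1.1]

Reduce t₂ = q(g(g(p(h(c)), p(p(a))), p(p(c)))):
1. q(g(g(p(h(c)), p(p(a))), p(p(c))))  →  p(p(g(g(p(h(c)), p(p(a))), p(p(c)))))   [R4 at ε]
2. p(p(g(g(p(h(c)), p(p(a))), p(p(c)))))  →  p(p(g(p(h(c)), p(p(a)))))   [R3 at 1.1]
3. p(p(g(p(h(c)), p(p(a)))))  →  p(p(p(h(c))))   [R3 at 1.1]
4. p(p(p(h(c))))  →  p(p(p(a)))   [R5 at 1.1.1]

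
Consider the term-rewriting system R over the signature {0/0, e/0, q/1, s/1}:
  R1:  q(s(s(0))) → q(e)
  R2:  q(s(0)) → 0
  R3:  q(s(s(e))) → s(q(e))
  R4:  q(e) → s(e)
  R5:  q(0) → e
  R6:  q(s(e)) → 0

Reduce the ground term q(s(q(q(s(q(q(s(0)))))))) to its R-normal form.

1. q(s(q(q(s(q(q(s(0))))))))  →  q(s(q(q(s(q(0))))))   [R2 at 1.1.1.1.1.1]
2. q(s(q(q(s(q(0))))))  →  q(s(q(q(s(e)))))   [R5 at 1.1.1.1.1]
3. q(s(q(q(s(e)))))  →  q(s(q(0)))   [R6 at 1.1.1]
4. q(s(q(0)))  →  q(s(e))   [R5 at 1.1]
5. q(s(e))  →  0   [R6 at ε]

0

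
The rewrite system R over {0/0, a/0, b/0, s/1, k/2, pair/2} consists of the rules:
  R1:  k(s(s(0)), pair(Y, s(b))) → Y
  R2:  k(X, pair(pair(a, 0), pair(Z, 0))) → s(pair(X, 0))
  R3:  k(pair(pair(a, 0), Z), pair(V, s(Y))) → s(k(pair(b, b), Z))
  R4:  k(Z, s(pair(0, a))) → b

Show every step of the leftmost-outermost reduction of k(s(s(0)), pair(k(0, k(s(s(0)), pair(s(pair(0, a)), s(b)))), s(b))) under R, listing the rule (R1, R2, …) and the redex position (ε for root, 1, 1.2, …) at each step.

b

1. k(s(s(0)), pair(k(0, k(s(s(0)), pair(s(pair(0, a)), s(b)))), s(b)))  →  k(0, k(s(s(0)), pair(s(pair(0, a)), s(b))))   [R1 at ε]
2. k(0, k(s(s(0)), pair(s(pair(0, a)), s(b))))  →  k(0, s(pair(0, a)))   [R1 at 2]
3. k(0, s(pair(0, a)))  →  b   [R4 at ε]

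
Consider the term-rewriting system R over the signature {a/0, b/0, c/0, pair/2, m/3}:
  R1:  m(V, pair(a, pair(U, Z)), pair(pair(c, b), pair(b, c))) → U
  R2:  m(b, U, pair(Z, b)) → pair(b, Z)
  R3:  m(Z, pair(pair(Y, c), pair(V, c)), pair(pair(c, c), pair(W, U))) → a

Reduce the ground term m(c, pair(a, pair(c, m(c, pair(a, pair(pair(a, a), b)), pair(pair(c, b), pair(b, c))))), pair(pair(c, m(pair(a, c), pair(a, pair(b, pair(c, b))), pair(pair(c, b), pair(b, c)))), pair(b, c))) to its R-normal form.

c

1. m(c, pair(a, pair(c, m(c, pair(a, pair(pair(a, a), b)), pair(pair(c, b), pair(b, c))))), pair(pair(c, m(pair(a, c), pair(a, pair(b, pair(c, b))), pair(pair(c, b), pair(b, c)))), pair(b, c)))  →  m(c, pair(a, pair(c, pair(a, a))), pair(pair(c, m(pair(a, c), pair(a, pair(b, pair(c, b))), pair(pair(c, b), pair(b, c)))), pair(b, c)))   [R1 at 2.2.2]
2. m(c, pair(a, pair(c, pair(a, a))), pair(pair(c, m(pair(a, c), pair(a, pair(b, pair(c, b))), pair(pair(c, b), pair(b, c)))), pair(b, c)))  →  m(c, pair(a, pair(c, pair(a, a))), pair(pair(c, b), pair(b, c)))   [R1 at 3.1.2]
3. m(c, pair(a, pair(c, pair(a, a))), pair(pair(c, b), pair(b, c)))  →  c   [R1 at ε]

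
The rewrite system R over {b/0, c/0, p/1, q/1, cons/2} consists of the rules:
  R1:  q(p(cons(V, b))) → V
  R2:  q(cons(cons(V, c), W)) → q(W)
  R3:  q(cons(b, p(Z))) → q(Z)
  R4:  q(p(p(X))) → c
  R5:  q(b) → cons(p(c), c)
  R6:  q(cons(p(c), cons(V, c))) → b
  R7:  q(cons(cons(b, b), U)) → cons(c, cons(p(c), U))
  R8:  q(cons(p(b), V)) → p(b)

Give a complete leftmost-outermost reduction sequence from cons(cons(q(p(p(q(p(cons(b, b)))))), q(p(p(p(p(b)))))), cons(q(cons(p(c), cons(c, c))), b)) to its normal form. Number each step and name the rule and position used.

cons(cons(c, c), cons(b, b))

1. cons(cons(q(p(p(q(p(cons(b, b)))))), q(p(p(p(p(b)))))), cons(q(cons(p(c), cons(c, c))), b))  →  cons(cons(c, q(p(p(p(p(b)))))), cons(q(cons(p(c), cons(c, c))), b))   [R4 at 1.1]
2. cons(cons(c, q(p(p(p(p(b)))))), cons(q(cons(p(c), cons(c, c))), b))  →  cons(cons(c, c), cons(q(cons(p(c), cons(c, c))), b))   [R4 at 1.2]
3. cons(cons(c, c), cons(q(cons(p(c), cons(c, c))), b))  →  cons(cons(c, c), cons(b, b))   [R6 at 2.1]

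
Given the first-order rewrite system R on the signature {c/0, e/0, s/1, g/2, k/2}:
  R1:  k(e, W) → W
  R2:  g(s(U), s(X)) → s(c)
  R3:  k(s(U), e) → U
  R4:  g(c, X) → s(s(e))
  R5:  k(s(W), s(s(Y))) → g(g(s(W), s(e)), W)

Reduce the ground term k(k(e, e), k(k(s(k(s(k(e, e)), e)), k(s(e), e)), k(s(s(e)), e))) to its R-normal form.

s(e)

1. k(k(e, e), k(k(s(k(s(k(e, e)), e)), k(s(e), e)), k(s(s(e)), e)))  →  k(e, k(k(s(k(s(k(e, e)), e)), k(s(e), e)), k(s(s(e)), e)))   [R1 at 1]
2. k(e, k(k(s(k(s(k(e, e)), e)), k(s(e), e)), k(s(s(e)), e)))  →  k(k(s(k(s(k(e, e)), e)), k(s(e), e)), k(s(s(e)), e))   [R1 at ε]
3. k(k(s(k(s(k(e, e)), e)), k(s(e), e)), k(s(s(e)), e))  →  k(k(s(k(e, e)), k(s(e), e)), k(s(s(e)), e))   [R3 at 1.1.1]
4. k(k(s(k(e, e)), k(s(e), e)), k(s(s(e)), e))  →  k(k(s(e), k(s(e), e)), k(s(s(e)), e))   [R1 at 1.1.1]
5. k(k(s(e), k(s(e), e)), k(s(s(e)), e))  →  k(k(s(e), e), k(s(s(e)), e))   [R3 at 1.2]
6. k(k(s(e), e), k(s(s(e)), e))  →  k(e, k(s(s(e)), e))   [R3 at 1]
7. k(e, k(s(s(e)), e))  →  k(s(s(e)), e)   [R1 at ε]
8. k(s(s(e)), e)  →  s(e)   [R3 at ε]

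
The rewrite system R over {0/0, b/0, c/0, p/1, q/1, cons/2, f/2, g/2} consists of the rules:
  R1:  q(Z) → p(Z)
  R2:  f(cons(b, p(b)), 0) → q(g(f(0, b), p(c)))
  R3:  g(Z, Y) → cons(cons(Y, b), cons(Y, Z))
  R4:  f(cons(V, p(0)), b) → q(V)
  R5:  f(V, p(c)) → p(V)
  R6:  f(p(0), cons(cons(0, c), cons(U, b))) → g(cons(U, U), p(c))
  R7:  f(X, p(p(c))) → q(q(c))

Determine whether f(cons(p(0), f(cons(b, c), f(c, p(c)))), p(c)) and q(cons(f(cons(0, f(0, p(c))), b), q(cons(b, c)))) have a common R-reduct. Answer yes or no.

yes — NF(t₁) = p(cons(p(0), p(cons(b, c)))), NF(t₂) = p(cons(p(0), p(cons(b, c))))

Reduce t₁ = f(cons(p(0), f(cons(b, c), f(c, p(c)))), p(c)):
1. f(cons(p(0), f(cons(b, c), f(c, p(c)))), p(c))  →  p(cons(p(0), f(cons(b, c), f(c, p(c)))))   [R5 at ε]
2. p(cons(p(0), f(cons(b, c), f(c, p(c)))))  →  p(cons(p(0), f(cons(b, c), p(c))))   [R5 at 1.2.2]
3. p(cons(p(0), f(cons(b, c), p(c))))  →  p(cons(p(0), p(cons(b, c))))   [R5 at 1.2]

Reduce t₂ = q(cons(f(cons(0, f(0, p(c))), b), q(cons(b, c)))):
1. q(cons(f(cons(0, f(0, p(c))), b), q(cons(b, c))))  →  p(cons(f(cons(0, f(0, p(c))), b), q(cons(b, c))))   [R1 at ε]
2. p(cons(f(cons(0, f(0, p(c))), b), q(cons(b, c))))  →  p(cons(f(cons(0, p(0)), b), q(cons(b, c))))   [R5 at 1.1.1.2]
3. p(cons(f(cons(0, p(0)), b), q(cons(b, c))))  →  p(cons(q(0), q(cons(b, c))))   [R4 at 1.1]
4. p(cons(q(0), q(cons(b, c))))  →  p(cons(p(0), q(cons(b, c))))   [R1 at 1.1]
5. p(cons(p(0), q(cons(b, c))))  →  p(cons(p(0), p(cons(b, c))))   [R1 at 1.2]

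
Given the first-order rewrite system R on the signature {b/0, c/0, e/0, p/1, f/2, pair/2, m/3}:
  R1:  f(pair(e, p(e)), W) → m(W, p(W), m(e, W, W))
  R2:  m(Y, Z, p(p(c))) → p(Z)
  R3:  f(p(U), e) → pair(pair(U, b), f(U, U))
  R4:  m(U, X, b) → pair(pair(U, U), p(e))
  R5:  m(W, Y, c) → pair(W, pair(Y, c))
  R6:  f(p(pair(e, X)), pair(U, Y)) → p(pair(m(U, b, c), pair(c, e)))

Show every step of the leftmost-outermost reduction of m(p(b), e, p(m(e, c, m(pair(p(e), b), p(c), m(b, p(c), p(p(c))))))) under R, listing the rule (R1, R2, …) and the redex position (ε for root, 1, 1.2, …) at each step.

p(e)

1. m(p(b), e, p(m(e, c, m(pair(p(e), b), p(c), m(b, p(c), p(p(c)))))))  →  m(p(b), e, p(m(e, c, m(pair(p(e), b), p(c), p(p(c))))))   [R2 at 3.1.3.3]
2. m(p(b), e, p(m(e, c, m(pair(p(e), b), p(c), p(p(c))))))  →  m(p(b), e, p(m(e, c, p(p(c)))))   [R2 at 3.1.3]
3. m(p(b), e, p(m(e, c, p(p(c)))))  →  m(p(b), e, p(p(c)))   [R2 at 3.1]
4. m(p(b), e, p(p(c)))  →  p(e)   [R2 at ε]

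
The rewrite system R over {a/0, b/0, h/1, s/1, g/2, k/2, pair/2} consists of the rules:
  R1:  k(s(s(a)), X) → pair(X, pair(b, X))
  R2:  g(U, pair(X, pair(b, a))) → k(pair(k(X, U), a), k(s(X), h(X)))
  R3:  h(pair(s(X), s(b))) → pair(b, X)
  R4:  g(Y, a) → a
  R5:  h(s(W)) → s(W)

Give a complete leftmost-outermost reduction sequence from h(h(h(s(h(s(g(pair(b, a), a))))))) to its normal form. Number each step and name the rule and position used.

s(s(a))

1. h(h(h(s(h(s(g(pair(b, a), a)))))))  →  h(h(s(h(s(g(pair(b, a), a))))))   [R5 at 1.1]
2. h(h(s(h(s(g(pair(b, a), a))))))  →  h(s(h(s(g(pair(b, a), a)))))   [R5 at 1]
3. h(s(h(s(g(pair(b, a), a)))))  →  s(h(s(g(pair(b, a), a))))   [R5 at ε]
4. s(h(s(g(pair(b, a), a))))  →  s(s(g(pair(b, a), a)))   [R5 at 1]
5. s(s(g(pair(b, a), a)))  →  s(s(a))   [R4 at 1.1]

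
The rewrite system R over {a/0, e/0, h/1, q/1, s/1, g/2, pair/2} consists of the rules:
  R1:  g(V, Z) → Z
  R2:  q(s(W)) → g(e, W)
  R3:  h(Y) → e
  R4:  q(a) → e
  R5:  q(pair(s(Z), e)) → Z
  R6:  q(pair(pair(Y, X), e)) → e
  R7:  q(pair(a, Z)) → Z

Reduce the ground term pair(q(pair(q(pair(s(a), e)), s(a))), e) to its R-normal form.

1. pair(q(pair(q(pair(s(a), e)), s(a))), e)  →  pair(q(pair(a, s(a))), e)   [R5 at 1.1.1]
2. pair(q(pair(a, s(a))), e)  →  pair(s(a), e)   [R7 at 1]

pair(s(a), e)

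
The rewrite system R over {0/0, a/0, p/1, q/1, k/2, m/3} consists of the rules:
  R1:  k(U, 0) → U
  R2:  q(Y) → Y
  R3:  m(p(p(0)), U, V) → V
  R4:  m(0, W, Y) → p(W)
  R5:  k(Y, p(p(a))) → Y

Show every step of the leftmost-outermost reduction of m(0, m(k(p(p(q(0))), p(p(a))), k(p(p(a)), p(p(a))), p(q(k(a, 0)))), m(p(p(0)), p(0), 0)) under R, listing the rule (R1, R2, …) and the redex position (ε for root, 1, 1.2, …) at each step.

1. m(0, m(k(p(p(q(0))), p(p(a))), k(p(p(a)), p(p(a))), p(q(k(a, 0)))), m(p(p(0)), p(0), 0))  →  p(m(k(p(p(q(0))), p(p(a))), k(p(p(a)), p(p(a))), p(q(k(a, 0)))))   [R4 at ε]
2. p(m(k(p(p(q(0))), p(p(a))), k(p(p(a)), p(p(a))), p(q(k(a, 0)))))  →  p(m(p(p(q(0))), k(p(p(a)), p(p(a))), p(q(k(a, 0)))))   [R5 at 1.1]
3. p(m(p(p(q(0))), k(p(p(a)), p(p(a))), p(q(k(a, 0)))))  →  p(m(p(p(0)), k(p(p(a)), p(p(a))), p(q(k(a, 0)))))   [R2 at 1.1.1.1]
4. p(m(p(p(0)), k(p(p(a)), p(p(a))), p(q(k(a, 0)))))  →  p(p(q(k(a, 0))))   [R3 at 1]
5. p(p(q(k(a, 0))))  →  p(p(k(a, 0)))   [R2 at 1.1]
6. p(p(k(a, 0)))  →  p(p(a))   [R1 at 1.1]

p(p(a))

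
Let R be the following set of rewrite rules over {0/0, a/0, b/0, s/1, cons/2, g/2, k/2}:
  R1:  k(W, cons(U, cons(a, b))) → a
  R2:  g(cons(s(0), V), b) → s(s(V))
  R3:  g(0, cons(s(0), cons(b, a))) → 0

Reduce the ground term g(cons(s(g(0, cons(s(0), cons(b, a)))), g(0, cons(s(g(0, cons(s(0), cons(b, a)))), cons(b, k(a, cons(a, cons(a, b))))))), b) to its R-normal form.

s(s(0))

1. g(cons(s(g(0, cons(s(0), cons(b, a)))), g(0, cons(s(g(0, cons(s(0), cons(b, a)))), cons(b, k(a, cons(a, cons(a, b))))))), b)  →  g(cons(s(0), g(0, cons(s(g(0, cons(s(0), cons(b, a)))), cons(b, k(a, cons(a, cons(a, b))))))), b)   [R3 at 1.1.1]
2. g(cons(s(0), g(0, cons(s(g(0, cons(s(0), cons(b, a)))), cons(b, k(a, cons(a, cons(a, b))))))), b)  →  s(s(g(0, cons(s(g(0, cons(s(0), cons(b, a)))), cons(b, k(a, cons(a, cons(a, b))))))))   [R2 at ε]
3. s(s(g(0, cons(s(g(0, cons(s(0), cons(b, a)))), cons(b, k(a, cons(a, cons(a, b))))))))  →  s(s(g(0, cons(s(0), cons(b, k(a, cons(a, cons(a, b))))))))   [R3 at 1.1.2.1.1]
4. s(s(g(0, cons(s(0), cons(b, k(a, cons(a, cons(a, b))))))))  →  s(s(g(0, cons(s(0), cons(b, a)))))   [R1 at 1.1.2.2.2]
5. s(s(g(0, cons(s(0), cons(b, a)))))  →  s(s(0))   [R3 at 1.1]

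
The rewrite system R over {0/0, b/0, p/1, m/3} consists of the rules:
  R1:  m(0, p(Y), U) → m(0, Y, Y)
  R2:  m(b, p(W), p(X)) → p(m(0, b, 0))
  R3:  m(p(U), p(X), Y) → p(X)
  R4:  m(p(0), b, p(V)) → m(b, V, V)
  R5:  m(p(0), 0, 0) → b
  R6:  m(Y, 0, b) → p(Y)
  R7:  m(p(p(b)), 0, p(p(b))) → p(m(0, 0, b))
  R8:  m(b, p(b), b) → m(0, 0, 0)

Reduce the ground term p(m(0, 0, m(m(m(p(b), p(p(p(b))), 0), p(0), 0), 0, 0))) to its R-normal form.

1. p(m(0, 0, m(m(m(p(b), p(p(p(b))), 0), p(0), 0), 0, 0)))  →  p(m(0, 0, m(m(p(p(p(b))), p(0), 0), 0, 0)))   [R3 at 1.3.1.1]
2. p(m(0, 0, m(m(p(p(p(b))), p(0), 0), 0, 0)))  →  p(m(0, 0, m(p(0), 0, 0)))   [R3 at 1.3.1]
3. p(m(0, 0, m(p(0), 0, 0)))  →  p(m(0, 0, b))   [R5 at 1.3]
4. p(m(0, 0, b))  →  p(p(0))   [R6 at 1]

p(p(0))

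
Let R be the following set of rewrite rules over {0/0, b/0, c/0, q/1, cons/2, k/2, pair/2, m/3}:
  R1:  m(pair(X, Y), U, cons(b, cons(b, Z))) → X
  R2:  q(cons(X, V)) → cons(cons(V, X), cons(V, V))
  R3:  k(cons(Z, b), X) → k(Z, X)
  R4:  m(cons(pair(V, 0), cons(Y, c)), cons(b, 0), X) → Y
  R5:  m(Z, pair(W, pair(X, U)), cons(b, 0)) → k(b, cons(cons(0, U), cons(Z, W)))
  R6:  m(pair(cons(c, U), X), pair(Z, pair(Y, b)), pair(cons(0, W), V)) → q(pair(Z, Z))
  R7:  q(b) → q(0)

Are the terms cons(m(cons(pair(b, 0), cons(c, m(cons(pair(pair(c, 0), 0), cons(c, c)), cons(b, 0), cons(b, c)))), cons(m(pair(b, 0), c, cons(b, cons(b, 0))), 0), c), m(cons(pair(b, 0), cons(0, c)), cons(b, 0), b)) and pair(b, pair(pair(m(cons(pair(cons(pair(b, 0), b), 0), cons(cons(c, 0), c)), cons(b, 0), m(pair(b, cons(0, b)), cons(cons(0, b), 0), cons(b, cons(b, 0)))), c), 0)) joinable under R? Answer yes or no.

no — NF(t₁) = cons(c, 0), NF(t₂) = pair(b, pair(pair(cons(c, 0), c), 0))

Reduce t₁ = cons(m(cons(pair(b, 0), cons(c, m(cons(pair(pair(c, 0), 0), cons(c, c)), cons(b, 0), cons(b, c)))), cons(m(pair(b, 0), c, cons(b, cons(b, 0))), 0), c), m(cons(pair(b, 0), cons(0, c)), cons(b, 0), b)):
1. cons(m(cons(pair(b, 0), cons(c, m(cons(pair(pair(c, 0), 0), cons(c, c)), cons(b, 0), cons(b, c)))), cons(m(pair(b, 0), c, cons(b, cons(b, 0))), 0), c), m(cons(pair(b, 0), cons(0, c)), cons(b, 0), b))  →  cons(m(cons(pair(b, 0), cons(c, c)), cons(m(pair(b, 0), c, cons(b, cons(b, 0))), 0), c), m(cons(pair(b, 0), cons(0, c)), cons(b, 0), b))   [R4 at 1.1.2.2]
2. cons(m(cons(pair(b, 0), cons(c, c)), cons(m(pair(b, 0), c, cons(b, cons(b, 0))), 0), c), m(cons(pair(b, 0), cons(0, c)), cons(b, 0), b))  →  cons(m(cons(pair(b, 0), cons(c, c)), cons(b, 0), c), m(cons(pair(b, 0), cons(0, c)), cons(b, 0), b))   [R1 at 1.2.1]
3. cons(m(cons(pair(b, 0), cons(c, c)), cons(b, 0), c), m(cons(pair(b, 0), cons(0, c)), cons(b, 0), b))  →  cons(c, m(cons(pair(b, 0), cons(0, c)), cons(b, 0), b))   [R4 at 1]
4. cons(c, m(cons(pair(b, 0), cons(0, c)), cons(b, 0), b))  →  cons(c, 0)   [R4 at 2]

Reduce t₂ = pair(b, pair(pair(m(cons(pair(cons(pair(b, 0), b), 0), cons(cons(c, 0), c)), cons(b, 0), m(pair(b, cons(0, b)), cons(cons(0, b), 0), cons(b, cons(b, 0)))), c), 0)):
1. pair(b, pair(pair(m(cons(pair(cons(pair(b, 0), b), 0), cons(cons(c, 0), c)), cons(b, 0), m(pair(b, cons(0, b)), cons(cons(0, b), 0), cons(b, cons(b, 0)))), c), 0))  →  pair(b, pair(pair(cons(c, 0), c), 0))   [R4 at 2.1.1]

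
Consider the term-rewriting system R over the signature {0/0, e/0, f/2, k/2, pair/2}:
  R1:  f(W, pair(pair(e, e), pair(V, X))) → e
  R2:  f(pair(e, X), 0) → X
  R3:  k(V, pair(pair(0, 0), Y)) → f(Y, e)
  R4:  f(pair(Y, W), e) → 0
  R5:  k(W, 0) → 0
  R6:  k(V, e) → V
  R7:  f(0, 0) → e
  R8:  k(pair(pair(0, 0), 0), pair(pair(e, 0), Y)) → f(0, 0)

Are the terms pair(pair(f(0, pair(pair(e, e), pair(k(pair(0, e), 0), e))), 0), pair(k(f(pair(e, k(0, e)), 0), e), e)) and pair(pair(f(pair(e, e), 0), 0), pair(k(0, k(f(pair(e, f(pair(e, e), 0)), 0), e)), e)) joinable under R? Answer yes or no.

yes — NF(t₁) = pair(pair(e, 0), pair(0, e)), NF(t₂) = pair(pair(e, 0), pair(0, e))

Reduce t₁ = pair(pair(f(0, pair(pair(e, e), pair(k(pair(0, e), 0), e))), 0), pair(k(f(pair(e, k(0, e)), 0), e), e)):
1. pair(pair(f(0, pair(pair(e, e), pair(k(pair(0, e), 0), e))), 0), pair(k(f(pair(e, k(0, e)), 0), e), e))  →  pair(pair(e, 0), pair(k(f(pair(e, k(0, e)), 0), e), e))   [R1 at 1.1]
2. pair(pair(e, 0), pair(k(f(pair(e, k(0, e)), 0), e), e))  →  pair(pair(e, 0), pair(f(pair(e, k(0, e)), 0), e))   [R6 at 2.1]
3. pair(pair(e, 0), pair(f(pair(e, k(0, e)), 0), e))  →  pair(pair(e, 0), pair(k(0, e), e))   [R2 at 2.1]
4. pair(pair(e, 0), pair(k(0, e), e))  →  pair(pair(e, 0), pair(0, e))   [R6 at 2.1]

Reduce t₂ = pair(pair(f(pair(e, e), 0), 0), pair(k(0, k(f(pair(e, f(pair(e, e), 0)), 0), e)), e)):
1. pair(pair(f(pair(e, e), 0), 0), pair(k(0, k(f(pair(e, f(pair(e, e), 0)), 0), e)), e))  →  pair(pair(e, 0), pair(k(0, k(f(pair(e, f(pair(e, e), 0)), 0), e)), e))   [R2 at 1.1]
2. pair(pair(e, 0), pair(k(0, k(f(pair(e, f(pair(e, e), 0)), 0), e)), e))  →  pair(pair(e, 0), pair(k(0, f(pair(e, f(pair(e, e), 0)), 0)), e))   [R6 at 2.1.2]
3. pair(pair(e, 0), pair(k(0, f(pair(e, f(pair(e, e), 0)), 0)), e))  →  pair(pair(e, 0), pair(k(0, f(pair(e, e), 0)), e))   [R2 at 2.1.2]
4. pair(pair(e, 0), pair(k(0, f(pair(e, e), 0)), e))  →  pair(pair(e, 0), pair(k(0, e), e))   [R2 at 2.1.2]
5. pair(pair(e, 0), pair(k(0, e), e))  →  pair(pair(e, 0), pair(0, e))   [R6 at 2.1]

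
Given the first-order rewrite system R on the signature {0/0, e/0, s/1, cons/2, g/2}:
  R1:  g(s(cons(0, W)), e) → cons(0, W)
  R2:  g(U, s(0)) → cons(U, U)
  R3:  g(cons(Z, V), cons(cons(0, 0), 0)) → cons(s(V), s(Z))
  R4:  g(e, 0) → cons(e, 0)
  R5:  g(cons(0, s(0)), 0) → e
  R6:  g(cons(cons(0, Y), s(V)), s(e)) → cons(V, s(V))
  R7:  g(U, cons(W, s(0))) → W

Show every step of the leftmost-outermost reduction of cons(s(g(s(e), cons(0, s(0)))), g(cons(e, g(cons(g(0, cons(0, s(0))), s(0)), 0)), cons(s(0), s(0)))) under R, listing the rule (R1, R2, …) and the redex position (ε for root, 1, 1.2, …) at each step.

1. cons(s(g(s(e), cons(0, s(0)))), g(cons(e, g(cons(g(0, cons(0, s(0))), s(0)), 0)), cons(s(0), s(0))))  →  cons(s(0), g(cons(e, g(cons(g(0, cons(0, s(0))), s(0)), 0)), cons(s(0), s(0))))   [R7 at 1.1]
2. cons(s(0), g(cons(e, g(cons(g(0, cons(0, s(0))), s(0)), 0)), cons(s(0), s(0))))  →  cons(s(0), s(0))   [R7 at 2]

cons(s(0), s(0))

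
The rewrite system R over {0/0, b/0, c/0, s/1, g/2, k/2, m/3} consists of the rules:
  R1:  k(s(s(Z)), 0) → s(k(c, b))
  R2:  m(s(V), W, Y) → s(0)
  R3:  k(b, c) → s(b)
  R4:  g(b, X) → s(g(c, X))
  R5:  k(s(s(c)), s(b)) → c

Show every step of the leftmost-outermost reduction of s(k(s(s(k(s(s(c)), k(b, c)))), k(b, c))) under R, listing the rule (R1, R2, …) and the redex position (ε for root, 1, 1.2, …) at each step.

s(c)

1. s(k(s(s(k(s(s(c)), k(b, c)))), k(b, c)))  →  s(k(s(s(k(s(s(c)), s(b)))), k(b, c)))   [R3 at 1.1.1.1.2]
2. s(k(s(s(k(s(s(c)), s(b)))), k(b, c)))  →  s(k(s(s(c)), k(b, c)))   [R5 at 1.1.1.1]
3. s(k(s(s(c)), k(b, c)))  →  s(k(s(s(c)), s(b)))   [R3 at 1.2]
4. s(k(s(s(c)), s(b)))  →  s(c)   [R5 at 1]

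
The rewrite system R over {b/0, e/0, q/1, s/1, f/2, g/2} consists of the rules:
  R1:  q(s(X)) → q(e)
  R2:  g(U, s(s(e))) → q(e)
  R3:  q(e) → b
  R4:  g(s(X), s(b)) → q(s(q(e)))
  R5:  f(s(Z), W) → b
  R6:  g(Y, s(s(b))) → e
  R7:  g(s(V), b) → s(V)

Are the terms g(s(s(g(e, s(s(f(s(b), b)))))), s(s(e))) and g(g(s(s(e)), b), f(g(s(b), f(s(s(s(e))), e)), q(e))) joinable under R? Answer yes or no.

Reduce t₁ = g(s(s(g(e, s(s(f(s(b), b)))))), s(s(e))):
1. g(s(s(g(e, s(s(f(s(b), b)))))), s(s(e)))  →  q(e)   [R2 at ε]
2. q(e)  →  b   [R3 at ε]

Reduce t₂ = g(g(s(s(e)), b), f(g(s(b), f(s(s(s(e))), e)), q(e))):
1. g(g(s(s(e)), b), f(g(s(b), f(s(s(s(e))), e)), q(e)))  →  g(s(s(e)), f(g(s(b), f(s(s(s(e))), e)), q(e)))   [R7 at 1]
2. g(s(s(e)), f(g(s(b), f(s(s(s(e))), e)), q(e)))  →  g(s(s(e)), f(g(s(b), b), q(e)))   [R5 at 2.1.2]
3. g(s(s(e)), f(g(s(b), b), q(e)))  →  g(s(s(e)), f(s(b), q(e)))   [R7 at 2.1]
4. g(s(s(e)), f(s(b), q(e)))  →  g(s(s(e)), b)   [R5 at 2]
5. g(s(s(e)), b)  →  s(s(e))   [R7 at ε]

no — NF(t₁) = b, NF(t₂) = s(s(e))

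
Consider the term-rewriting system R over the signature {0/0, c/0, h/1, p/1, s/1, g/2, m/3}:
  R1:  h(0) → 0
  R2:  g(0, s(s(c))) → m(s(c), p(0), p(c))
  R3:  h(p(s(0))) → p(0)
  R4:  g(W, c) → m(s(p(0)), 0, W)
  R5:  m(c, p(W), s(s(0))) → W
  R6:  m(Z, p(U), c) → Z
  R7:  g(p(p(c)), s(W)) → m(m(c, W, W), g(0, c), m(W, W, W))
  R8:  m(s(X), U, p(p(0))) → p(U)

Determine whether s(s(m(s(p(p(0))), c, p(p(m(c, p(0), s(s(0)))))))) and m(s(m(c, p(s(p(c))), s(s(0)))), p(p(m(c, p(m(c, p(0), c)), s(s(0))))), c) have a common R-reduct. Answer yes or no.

yes — NF(t₁) = s(s(p(c))), NF(t₂) = s(s(p(c)))

Reduce t₁ = s(s(m(s(p(p(0))), c, p(p(m(c, p(0), s(s(0)))))))):
1. s(s(m(s(p(p(0))), c, p(p(m(c, p(0), s(s(0))))))))  →  s(s(m(s(p(p(0))), c, p(p(0)))))   [R5 at 1.1.3.1.1]
2. s(s(m(s(p(p(0))), c, p(p(0)))))  →  s(s(p(c)))   [R8 at 1.1]

Reduce t₂ = m(s(m(c, p(s(p(c))), s(s(0)))), p(p(m(c, p(m(c, p(0), c)), s(s(0))))), c):
1. m(s(m(c, p(s(p(c))), s(s(0)))), p(p(m(c, p(m(c, p(0), c)), s(s(0))))), c)  →  s(m(c, p(s(p(c))), s(s(0))))   [R6 at ε]
2. s(m(c, p(s(p(c))), s(s(0))))  →  s(s(p(c)))   [R5 at 1]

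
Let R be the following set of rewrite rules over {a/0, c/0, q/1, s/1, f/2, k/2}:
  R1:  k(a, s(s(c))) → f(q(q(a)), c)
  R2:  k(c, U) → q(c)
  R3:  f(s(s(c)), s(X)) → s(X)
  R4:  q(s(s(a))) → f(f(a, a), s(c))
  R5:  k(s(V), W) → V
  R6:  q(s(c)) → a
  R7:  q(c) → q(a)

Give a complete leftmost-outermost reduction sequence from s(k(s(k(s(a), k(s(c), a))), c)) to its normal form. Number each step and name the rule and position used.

1. s(k(s(k(s(a), k(s(c), a))), c))  →  s(k(s(a), k(s(c), a)))   [R5 at 1]
2. s(k(s(a), k(s(c), a)))  →  s(a)   [R5 at 1]

s(a)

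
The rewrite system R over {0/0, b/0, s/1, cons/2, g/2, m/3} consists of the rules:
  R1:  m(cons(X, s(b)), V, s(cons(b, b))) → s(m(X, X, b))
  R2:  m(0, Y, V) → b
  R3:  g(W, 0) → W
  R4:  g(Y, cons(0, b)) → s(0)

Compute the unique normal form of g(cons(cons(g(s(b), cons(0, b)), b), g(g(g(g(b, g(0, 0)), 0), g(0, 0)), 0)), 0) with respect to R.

1. g(cons(cons(g(s(b), cons(0, b)), b), g(g(g(g(b, g(0, 0)), 0), g(0, 0)), 0)), 0)  →  cons(cons(g(s(b), cons(0, b)), b), g(g(g(g(b, g(0, 0)), 0), g(0, 0)), 0))   [R3 at ε]
2. cons(cons(g(s(b), cons(0, b)), b), g(g(g(g(b, g(0, 0)), 0), g(0, 0)), 0))  →  cons(cons(s(0), b), g(g(g(g(b, g(0, 0)), 0), g(0, 0)), 0))   [R4 at 1.1]
3. cons(cons(s(0), b), g(g(g(g(b, g(0, 0)), 0), g(0, 0)), 0))  →  cons(cons(s(0), b), g(g(g(b, g(0, 0)), 0), g(0, 0)))   [R3 at 2]
4. cons(cons(s(0), b), g(g(g(b, g(0, 0)), 0), g(0, 0)))  →  cons(cons(s(0), b), g(g(b, g(0, 0)), g(0, 0)))   [R3 at 2.1]
5. cons(cons(s(0), b), g(g(b, g(0, 0)), g(0, 0)))  →  cons(cons(s(0), b), g(g(b, 0), g(0, 0)))   [R3 at 2.1.2]
6. cons(cons(s(0), b), g(g(b, 0), g(0, 0)))  →  cons(cons(s(0), b), g(b, g(0, 0)))   [R3 at 2.1]
7. cons(cons(s(0), b), g(b, g(0, 0)))  →  cons(cons(s(0), b), g(b, 0))   [R3 at 2.2]
8. cons(cons(s(0), b), g(b, 0))  →  cons(cons(s(0), b), b)   [R3 at 2]

cons(cons(s(0), b), b)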